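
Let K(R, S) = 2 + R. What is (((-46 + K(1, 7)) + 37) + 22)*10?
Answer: 160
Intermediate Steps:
(((-46 + K(1, 7)) + 37) + 22)*10 = (((-46 + (2 + 1)) + 37) + 22)*10 = (((-46 + 3) + 37) + 22)*10 = ((-43 + 37) + 22)*10 = (-6 + 22)*10 = 16*10 = 160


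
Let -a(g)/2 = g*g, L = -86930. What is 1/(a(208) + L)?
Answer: -1/173458 ≈ -5.7651e-6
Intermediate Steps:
a(g) = -2*g² (a(g) = -2*g*g = -2*g²)
1/(a(208) + L) = 1/(-2*208² - 86930) = 1/(-2*43264 - 86930) = 1/(-86528 - 86930) = 1/(-173458) = -1/173458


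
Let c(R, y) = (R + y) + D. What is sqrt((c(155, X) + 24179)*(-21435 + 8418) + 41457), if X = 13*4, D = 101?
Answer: 3*I*sqrt(35411758) ≈ 17852.0*I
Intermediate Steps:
X = 52
c(R, y) = 101 + R + y (c(R, y) = (R + y) + 101 = 101 + R + y)
sqrt((c(155, X) + 24179)*(-21435 + 8418) + 41457) = sqrt(((101 + 155 + 52) + 24179)*(-21435 + 8418) + 41457) = sqrt((308 + 24179)*(-13017) + 41457) = sqrt(24487*(-13017) + 41457) = sqrt(-318747279 + 41457) = sqrt(-318705822) = 3*I*sqrt(35411758)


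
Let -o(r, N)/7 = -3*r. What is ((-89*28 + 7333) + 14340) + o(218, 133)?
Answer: 23759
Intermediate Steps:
o(r, N) = 21*r (o(r, N) = -(-21)*r = 21*r)
((-89*28 + 7333) + 14340) + o(218, 133) = ((-89*28 + 7333) + 14340) + 21*218 = ((-2492 + 7333) + 14340) + 4578 = (4841 + 14340) + 4578 = 19181 + 4578 = 23759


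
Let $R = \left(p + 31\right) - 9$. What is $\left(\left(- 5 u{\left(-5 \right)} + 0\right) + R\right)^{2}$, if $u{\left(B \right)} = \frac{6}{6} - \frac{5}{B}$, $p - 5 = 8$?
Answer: $625$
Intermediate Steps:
$p = 13$ ($p = 5 + 8 = 13$)
$u{\left(B \right)} = 1 - \frac{5}{B}$ ($u{\left(B \right)} = 6 \cdot \frac{1}{6} - \frac{5}{B} = 1 - \frac{5}{B}$)
$R = 35$ ($R = \left(13 + 31\right) - 9 = 44 - 9 = 35$)
$\left(\left(- 5 u{\left(-5 \right)} + 0\right) + R\right)^{2} = \left(\left(- 5 \frac{-5 - 5}{-5} + 0\right) + 35\right)^{2} = \left(\left(- 5 \left(\left(- \frac{1}{5}\right) \left(-10\right)\right) + 0\right) + 35\right)^{2} = \left(\left(\left(-5\right) 2 + 0\right) + 35\right)^{2} = \left(\left(-10 + 0\right) + 35\right)^{2} = \left(-10 + 35\right)^{2} = 25^{2} = 625$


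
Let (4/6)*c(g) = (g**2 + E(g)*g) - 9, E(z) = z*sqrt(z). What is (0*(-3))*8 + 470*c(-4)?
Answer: 4935 + 22560*I ≈ 4935.0 + 22560.0*I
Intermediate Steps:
E(z) = z**(3/2)
c(g) = -27/2 + 3*g**2/2 + 3*g**(5/2)/2 (c(g) = 3*((g**2 + g**(3/2)*g) - 9)/2 = 3*((g**2 + g**(5/2)) - 9)/2 = 3*(-9 + g**2 + g**(5/2))/2 = -27/2 + 3*g**2/2 + 3*g**(5/2)/2)
(0*(-3))*8 + 470*c(-4) = (0*(-3))*8 + 470*(-27/2 + (3/2)*(-4)**2 + 3*(-4)**(5/2)/2) = 0*8 + 470*(-27/2 + (3/2)*16 + 3*(32*I)/2) = 0 + 470*(-27/2 + 24 + 48*I) = 0 + 470*(21/2 + 48*I) = 0 + (4935 + 22560*I) = 4935 + 22560*I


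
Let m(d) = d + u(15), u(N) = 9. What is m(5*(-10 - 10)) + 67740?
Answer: 67649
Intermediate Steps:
m(d) = 9 + d (m(d) = d + 9 = 9 + d)
m(5*(-10 - 10)) + 67740 = (9 + 5*(-10 - 10)) + 67740 = (9 + 5*(-20)) + 67740 = (9 - 100) + 67740 = -91 + 67740 = 67649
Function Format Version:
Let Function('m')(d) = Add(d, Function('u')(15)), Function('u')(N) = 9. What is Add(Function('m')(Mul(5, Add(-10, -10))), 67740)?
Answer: 67649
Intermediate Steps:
Function('m')(d) = Add(9, d) (Function('m')(d) = Add(d, 9) = Add(9, d))
Add(Function('m')(Mul(5, Add(-10, -10))), 67740) = Add(Add(9, Mul(5, Add(-10, -10))), 67740) = Add(Add(9, Mul(5, -20)), 67740) = Add(Add(9, -100), 67740) = Add(-91, 67740) = 67649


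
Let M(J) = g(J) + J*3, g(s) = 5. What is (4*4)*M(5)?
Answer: 320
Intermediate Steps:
M(J) = 5 + 3*J (M(J) = 5 + J*3 = 5 + 3*J)
(4*4)*M(5) = (4*4)*(5 + 3*5) = 16*(5 + 15) = 16*20 = 320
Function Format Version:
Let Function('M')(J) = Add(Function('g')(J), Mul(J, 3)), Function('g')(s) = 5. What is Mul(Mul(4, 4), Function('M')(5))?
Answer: 320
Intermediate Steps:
Function('M')(J) = Add(5, Mul(3, J)) (Function('M')(J) = Add(5, Mul(J, 3)) = Add(5, Mul(3, J)))
Mul(Mul(4, 4), Function('M')(5)) = Mul(Mul(4, 4), Add(5, Mul(3, 5))) = Mul(16, Add(5, 15)) = Mul(16, 20) = 320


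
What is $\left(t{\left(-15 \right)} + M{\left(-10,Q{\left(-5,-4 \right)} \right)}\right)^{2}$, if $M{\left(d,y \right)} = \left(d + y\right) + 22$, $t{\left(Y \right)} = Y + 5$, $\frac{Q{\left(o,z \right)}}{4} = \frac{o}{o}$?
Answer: $36$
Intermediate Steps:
$Q{\left(o,z \right)} = 4$ ($Q{\left(o,z \right)} = 4 \frac{o}{o} = 4 \cdot 1 = 4$)
$t{\left(Y \right)} = 5 + Y$
$M{\left(d,y \right)} = 22 + d + y$
$\left(t{\left(-15 \right)} + M{\left(-10,Q{\left(-5,-4 \right)} \right)}\right)^{2} = \left(\left(5 - 15\right) + \left(22 - 10 + 4\right)\right)^{2} = \left(-10 + 16\right)^{2} = 6^{2} = 36$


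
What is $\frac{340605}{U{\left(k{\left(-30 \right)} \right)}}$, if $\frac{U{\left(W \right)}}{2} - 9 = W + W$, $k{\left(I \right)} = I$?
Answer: $- \frac{113535}{34} \approx -3339.3$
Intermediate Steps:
$U{\left(W \right)} = 18 + 4 W$ ($U{\left(W \right)} = 18 + 2 \left(W + W\right) = 18 + 2 \cdot 2 W = 18 + 4 W$)
$\frac{340605}{U{\left(k{\left(-30 \right)} \right)}} = \frac{340605}{18 + 4 \left(-30\right)} = \frac{340605}{18 - 120} = \frac{340605}{-102} = 340605 \left(- \frac{1}{102}\right) = - \frac{113535}{34}$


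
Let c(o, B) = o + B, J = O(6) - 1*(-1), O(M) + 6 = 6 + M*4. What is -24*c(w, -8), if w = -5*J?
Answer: 3192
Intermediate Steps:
O(M) = 4*M (O(M) = -6 + (6 + M*4) = -6 + (6 + 4*M) = 4*M)
J = 25 (J = 4*6 - 1*(-1) = 24 + 1 = 25)
w = -125 (w = -5*25 = -125)
c(o, B) = B + o
-24*c(w, -8) = -24*(-8 - 125) = -24*(-133) = 3192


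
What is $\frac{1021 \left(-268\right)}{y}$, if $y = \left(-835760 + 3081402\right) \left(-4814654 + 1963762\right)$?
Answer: $\frac{68407}{1600520703166} \approx 4.274 \cdot 10^{-8}$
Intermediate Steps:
$y = -6402082812664$ ($y = 2245642 \left(-2850892\right) = -6402082812664$)
$\frac{1021 \left(-268\right)}{y} = \frac{1021 \left(-268\right)}{-6402082812664} = \left(-273628\right) \left(- \frac{1}{6402082812664}\right) = \frac{68407}{1600520703166}$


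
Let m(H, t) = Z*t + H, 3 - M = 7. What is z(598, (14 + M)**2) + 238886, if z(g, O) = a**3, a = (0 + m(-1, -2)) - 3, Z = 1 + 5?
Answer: 234790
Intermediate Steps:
M = -4 (M = 3 - 1*7 = 3 - 7 = -4)
Z = 6
m(H, t) = H + 6*t (m(H, t) = 6*t + H = H + 6*t)
a = -16 (a = (0 + (-1 + 6*(-2))) - 3 = (0 + (-1 - 12)) - 3 = (0 - 13) - 3 = -13 - 3 = -16)
z(g, O) = -4096 (z(g, O) = (-16)**3 = -4096)
z(598, (14 + M)**2) + 238886 = -4096 + 238886 = 234790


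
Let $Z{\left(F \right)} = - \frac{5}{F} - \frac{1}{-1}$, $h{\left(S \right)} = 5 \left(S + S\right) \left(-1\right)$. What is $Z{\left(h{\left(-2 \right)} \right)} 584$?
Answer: $438$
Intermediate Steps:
$h{\left(S \right)} = - 10 S$ ($h{\left(S \right)} = 5 \cdot 2 S \left(-1\right) = 10 S \left(-1\right) = - 10 S$)
$Z{\left(F \right)} = 1 - \frac{5}{F}$ ($Z{\left(F \right)} = - \frac{5}{F} - -1 = - \frac{5}{F} + 1 = 1 - \frac{5}{F}$)
$Z{\left(h{\left(-2 \right)} \right)} 584 = \frac{-5 - -20}{\left(-10\right) \left(-2\right)} 584 = \frac{-5 + 20}{20} \cdot 584 = \frac{1}{20} \cdot 15 \cdot 584 = \frac{3}{4} \cdot 584 = 438$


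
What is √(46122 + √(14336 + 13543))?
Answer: √(46122 + √27879) ≈ 215.15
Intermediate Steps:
√(46122 + √(14336 + 13543)) = √(46122 + √27879)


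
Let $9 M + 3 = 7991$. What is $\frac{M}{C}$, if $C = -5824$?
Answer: $- \frac{1997}{13104} \approx -0.1524$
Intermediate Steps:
$M = \frac{7988}{9}$ ($M = - \frac{1}{3} + \frac{1}{9} \cdot 7991 = - \frac{1}{3} + \frac{7991}{9} = \frac{7988}{9} \approx 887.56$)
$\frac{M}{C} = \frac{7988}{9 \left(-5824\right)} = \frac{7988}{9} \left(- \frac{1}{5824}\right) = - \frac{1997}{13104}$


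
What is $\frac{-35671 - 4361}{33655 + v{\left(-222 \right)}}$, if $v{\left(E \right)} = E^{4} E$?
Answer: $\frac{40032}{539218575977} \approx 7.4241 \cdot 10^{-8}$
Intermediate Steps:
$v{\left(E \right)} = E^{5}$
$\frac{-35671 - 4361}{33655 + v{\left(-222 \right)}} = \frac{-35671 - 4361}{33655 + \left(-222\right)^{5}} = - \frac{40032}{33655 - 539218609632} = - \frac{40032}{-539218575977} = \left(-40032\right) \left(- \frac{1}{539218575977}\right) = \frac{40032}{539218575977}$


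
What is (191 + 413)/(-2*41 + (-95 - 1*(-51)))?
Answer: -302/63 ≈ -4.7936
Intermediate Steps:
(191 + 413)/(-2*41 + (-95 - 1*(-51))) = 604/(-82 + (-95 + 51)) = 604/(-82 - 44) = 604/(-126) = 604*(-1/126) = -302/63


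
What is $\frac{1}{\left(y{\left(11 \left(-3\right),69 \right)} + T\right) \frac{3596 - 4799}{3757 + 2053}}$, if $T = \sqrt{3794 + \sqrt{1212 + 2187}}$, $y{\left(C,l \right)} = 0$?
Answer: $- \frac{5810}{1203 \sqrt{3794 + \sqrt{3399}}} \approx -0.077813$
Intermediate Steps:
$T = \sqrt{3794 + \sqrt{3399}} \approx 62.067$
$\frac{1}{\left(y{\left(11 \left(-3\right),69 \right)} + T\right) \frac{3596 - 4799}{3757 + 2053}} = \frac{1}{\left(0 + \sqrt{3794 + \sqrt{3399}}\right) \frac{3596 - 4799}{3757 + 2053}} = \frac{1}{\sqrt{3794 + \sqrt{3399}} \left(- \frac{1203}{5810}\right)} = \frac{1}{\sqrt{3794 + \sqrt{3399}}} \left(- \frac{5810}{1203}\right) = - \frac{5810}{1203 \sqrt{3794 + \sqrt{3399}}}$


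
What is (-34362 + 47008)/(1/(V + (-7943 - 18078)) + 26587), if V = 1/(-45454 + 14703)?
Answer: 10118972228712/21274166871413 ≈ 0.47565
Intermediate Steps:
V = -1/30751 (V = 1/(-30751) = -1/30751 ≈ -3.2519e-5)
(-34362 + 47008)/(1/(V + (-7943 - 18078)) + 26587) = (-34362 + 47008)/(1/(-1/30751 + (-7943 - 18078)) + 26587) = 12646/(1/(-1/30751 - 26021) + 26587) = 12646/(1/(-800171772/30751) + 26587) = 12646/(-30751/800171772 + 26587) = 12646/(21274166871413/800171772) = 12646*(800171772/21274166871413) = 10118972228712/21274166871413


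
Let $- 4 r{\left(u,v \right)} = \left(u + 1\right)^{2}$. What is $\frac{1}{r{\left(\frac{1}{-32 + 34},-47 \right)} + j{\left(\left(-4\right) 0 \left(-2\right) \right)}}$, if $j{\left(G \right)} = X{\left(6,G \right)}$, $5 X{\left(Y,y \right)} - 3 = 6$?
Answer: $\frac{80}{99} \approx 0.80808$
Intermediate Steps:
$X{\left(Y,y \right)} = \frac{9}{5}$ ($X{\left(Y,y \right)} = \frac{3}{5} + \frac{1}{5} \cdot 6 = \frac{3}{5} + \frac{6}{5} = \frac{9}{5}$)
$j{\left(G \right)} = \frac{9}{5}$
$r{\left(u,v \right)} = - \frac{\left(1 + u\right)^{2}}{4}$ ($r{\left(u,v \right)} = - \frac{\left(u + 1\right)^{2}}{4} = - \frac{\left(1 + u\right)^{2}}{4}$)
$\frac{1}{r{\left(\frac{1}{-32 + 34},-47 \right)} + j{\left(\left(-4\right) 0 \left(-2\right) \right)}} = \frac{1}{- \frac{\left(1 + \frac{1}{-32 + 34}\right)^{2}}{4} + \frac{9}{5}} = \frac{1}{- \frac{\left(1 + \frac{1}{2}\right)^{2}}{4} + \frac{9}{5}} = \frac{1}{- \frac{\left(\frac{3}{2}\right)^{2}}{4} + \frac{9}{5}} = \frac{1}{\left(- \frac{1}{4}\right) \frac{9}{4} + \frac{9}{5}} = \frac{1}{- \frac{9}{16} + \frac{9}{5}} = \frac{1}{\frac{99}{80}} = \frac{80}{99}$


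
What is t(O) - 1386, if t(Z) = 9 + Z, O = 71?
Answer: -1306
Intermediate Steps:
t(O) - 1386 = (9 + 71) - 1386 = 80 - 1386 = -1306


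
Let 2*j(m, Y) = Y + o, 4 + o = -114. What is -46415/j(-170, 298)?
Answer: -9283/18 ≈ -515.72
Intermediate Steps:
o = -118 (o = -4 - 114 = -118)
j(m, Y) = -59 + Y/2 (j(m, Y) = (Y - 118)/2 = (-118 + Y)/2 = -59 + Y/2)
-46415/j(-170, 298) = -46415/(-59 + (½)*298) = -46415/(-59 + 149) = -46415/90 = -46415*1/90 = -9283/18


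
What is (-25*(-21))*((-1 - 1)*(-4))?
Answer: 4200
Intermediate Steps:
(-25*(-21))*((-1 - 1)*(-4)) = 525*(-2*(-4)) = 525*8 = 4200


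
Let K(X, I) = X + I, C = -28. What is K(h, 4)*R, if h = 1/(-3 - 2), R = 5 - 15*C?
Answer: 1615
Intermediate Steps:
R = 425 (R = 5 - 15*(-28) = 5 + 420 = 425)
h = -⅕ (h = 1/(-5) = -⅕ ≈ -0.20000)
K(X, I) = I + X
K(h, 4)*R = (4 - ⅕)*425 = (19/5)*425 = 1615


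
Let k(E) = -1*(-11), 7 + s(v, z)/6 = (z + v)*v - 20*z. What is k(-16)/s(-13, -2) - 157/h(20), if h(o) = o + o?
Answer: -3349/855 ≈ -3.9170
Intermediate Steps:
h(o) = 2*o
s(v, z) = -42 - 120*z + 6*v*(v + z) (s(v, z) = -42 + 6*((z + v)*v - 20*z) = -42 + 6*((v + z)*v - 20*z) = -42 + 6*(v*(v + z) - 20*z) = -42 + 6*(-20*z + v*(v + z)) = -42 + (-120*z + 6*v*(v + z)) = -42 - 120*z + 6*v*(v + z))
k(E) = 11
k(-16)/s(-13, -2) - 157/h(20) = 11/(-42 - 120*(-2) + 6*(-13)² + 6*(-13)*(-2)) - 157/(2*20) = 11/(-42 + 240 + 6*169 + 156) - 157/40 = 11/(-42 + 240 + 1014 + 156) - 157*1/40 = 11/1368 - 157/40 = -3349/855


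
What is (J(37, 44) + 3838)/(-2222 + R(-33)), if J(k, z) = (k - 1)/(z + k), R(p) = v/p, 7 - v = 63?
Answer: -190003/109905 ≈ -1.7288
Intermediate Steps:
v = -56 (v = 7 - 1*63 = 7 - 63 = -56)
R(p) = -56/p
J(k, z) = (-1 + k)/(k + z)
(J(37, 44) + 3838)/(-2222 + R(-33)) = ((-1 + 37)/(37 + 44) + 3838)/(-2222 - 56/(-33)) = (36/81 + 3838)/(-2222 - 56*(-1/33)) = ((1/81)*36 + 3838)/(-2222 + 56/33) = (4/9 + 3838)/(-73270/33) = (34546/9)*(-33/73270) = -190003/109905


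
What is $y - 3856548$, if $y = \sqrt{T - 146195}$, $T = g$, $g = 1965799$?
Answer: $-3856548 + 2 \sqrt{454901} \approx -3.8552 \cdot 10^{6}$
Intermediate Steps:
$T = 1965799$
$y = 2 \sqrt{454901}$ ($y = \sqrt{1965799 - 146195} = \sqrt{1819604} = 2 \sqrt{454901} \approx 1348.9$)
$y - 3856548 = 2 \sqrt{454901} - 3856548 = -3856548 + 2 \sqrt{454901}$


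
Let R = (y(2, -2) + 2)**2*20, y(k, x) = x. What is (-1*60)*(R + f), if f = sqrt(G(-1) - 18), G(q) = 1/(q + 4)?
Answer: -20*I*sqrt(159) ≈ -252.19*I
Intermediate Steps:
G(q) = 1/(4 + q)
f = I*sqrt(159)/3 (f = sqrt(1/(4 - 1) - 18) = sqrt(1/3 - 18) = sqrt(-53/3) = I*sqrt(159)/3 ≈ 4.2032*I)
R = 0 (R = (-2 + 2)**2*20 = 0**2*20 = 0*20 = 0)
(-1*60)*(R + f) = (-1*60)*(0 + I*sqrt(159)/3) = -20*I*sqrt(159)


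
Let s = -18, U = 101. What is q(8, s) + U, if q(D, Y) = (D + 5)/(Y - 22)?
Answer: 4027/40 ≈ 100.68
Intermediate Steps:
q(D, Y) = (5 + D)/(-22 + Y)
q(8, s) + U = (5 + 8)/(-22 - 18) + 101 = 13/(-40) + 101 = -1/40*13 + 101 = -13/40 + 101 = 4027/40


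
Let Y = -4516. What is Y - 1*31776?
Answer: -36292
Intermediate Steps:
Y - 1*31776 = -4516 - 1*31776 = -4516 - 31776 = -36292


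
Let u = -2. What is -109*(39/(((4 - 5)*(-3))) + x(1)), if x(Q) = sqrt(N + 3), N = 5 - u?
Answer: -1417 - 109*sqrt(10) ≈ -1761.7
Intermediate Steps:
N = 7 (N = 5 - 1*(-2) = 5 + 2 = 7)
x(Q) = sqrt(10) (x(Q) = sqrt(7 + 3) = sqrt(10))
-109*(39/(((4 - 5)*(-3))) + x(1)) = -109*(39/(((4 - 5)*(-3))) + sqrt(10)) = -109*(39/((-1*(-3))) + sqrt(10)) = -109*(39/3 + sqrt(10)) = -109*(39*(1/3) + sqrt(10)) = -109*(13 + sqrt(10)) = -1417 - 109*sqrt(10)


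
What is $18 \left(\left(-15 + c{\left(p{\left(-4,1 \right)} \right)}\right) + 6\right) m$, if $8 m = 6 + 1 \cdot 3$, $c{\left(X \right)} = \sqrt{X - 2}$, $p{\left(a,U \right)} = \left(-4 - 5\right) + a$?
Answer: $- \frac{729}{4} + \frac{81 i \sqrt{15}}{4} \approx -182.25 + 78.428 i$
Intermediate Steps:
$p{\left(a,U \right)} = -9 + a$
$c{\left(X \right)} = \sqrt{-2 + X}$
$m = \frac{9}{8}$ ($m = \frac{6 + 1 \cdot 3}{8} = \frac{6 + 3}{8} = \frac{1}{8} \cdot 9 = \frac{9}{8} \approx 1.125$)
$18 \left(\left(-15 + c{\left(p{\left(-4,1 \right)} \right)}\right) + 6\right) m = 18 \left(\left(-15 + \sqrt{-2 - 13}\right) + 6\right) \frac{9}{8} = 18 \left(\left(-15 + \sqrt{-15}\right) + 6\right) \frac{9}{8} = 18 \left(\left(-15 + i \sqrt{15}\right) + 6\right) \frac{9}{8} = 18 \left(-9 + i \sqrt{15}\right) \frac{9}{8} = \left(-162 + 18 i \sqrt{15}\right) \frac{9}{8} = - \frac{729}{4} + \frac{81 i \sqrt{15}}{4}$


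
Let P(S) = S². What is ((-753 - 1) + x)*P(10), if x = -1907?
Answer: -266100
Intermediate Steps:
((-753 - 1) + x)*P(10) = ((-753 - 1) - 1907)*10² = (-754 - 1907)*100 = -2661*100 = -266100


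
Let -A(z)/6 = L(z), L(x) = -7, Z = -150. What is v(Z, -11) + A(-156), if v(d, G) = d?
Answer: -108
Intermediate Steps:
A(z) = 42 (A(z) = -6*(-7) = 42)
v(Z, -11) + A(-156) = -150 + 42 = -108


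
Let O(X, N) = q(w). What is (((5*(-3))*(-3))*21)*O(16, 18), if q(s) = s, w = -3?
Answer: -2835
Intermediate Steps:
O(X, N) = -3
(((5*(-3))*(-3))*21)*O(16, 18) = (((5*(-3))*(-3))*21)*(-3) = (-15*(-3)*21)*(-3) = (45*21)*(-3) = 945*(-3) = -2835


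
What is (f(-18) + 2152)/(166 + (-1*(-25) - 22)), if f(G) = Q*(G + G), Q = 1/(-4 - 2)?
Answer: 166/13 ≈ 12.769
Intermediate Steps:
Q = -1/6 (Q = 1/(-6) = -1/6 ≈ -0.16667)
f(G) = -G/3 (f(G) = -(G + G)/6 = -G/3)
(f(-18) + 2152)/(166 + (-1*(-25) - 22)) = (-1/3*(-18) + 2152)/(166 + (-1*(-25) - 22)) = (6 + 2152)/(166 + (25 - 22)) = 2158/(166 + 3) = 2158/169 = 2158*(1/169) = 166/13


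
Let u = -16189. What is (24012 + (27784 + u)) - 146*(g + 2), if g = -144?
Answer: 56339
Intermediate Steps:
(24012 + (27784 + u)) - 146*(g + 2) = (24012 + (27784 - 16189)) - 146*(-144 + 2) = (24012 + 11595) - 146*(-142) = 35607 + 20732 = 56339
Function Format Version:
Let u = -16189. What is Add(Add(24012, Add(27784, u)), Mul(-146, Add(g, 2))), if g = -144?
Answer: 56339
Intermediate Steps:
Add(Add(24012, Add(27784, u)), Mul(-146, Add(g, 2))) = Add(Add(24012, Add(27784, -16189)), Mul(-146, Add(-144, 2))) = Add(Add(24012, 11595), Mul(-146, -142)) = Add(35607, 20732) = 56339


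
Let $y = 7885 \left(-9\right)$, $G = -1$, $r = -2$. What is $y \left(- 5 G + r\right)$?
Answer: $-212895$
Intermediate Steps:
$y = -70965$
$y \left(- 5 G + r\right) = - 70965 \left(\left(-5\right) \left(-1\right) - 2\right) = - 70965 \left(5 - 2\right) = \left(-70965\right) 3 = -212895$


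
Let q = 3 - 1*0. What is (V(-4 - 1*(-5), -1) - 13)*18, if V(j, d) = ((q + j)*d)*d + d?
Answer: -180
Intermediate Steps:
q = 3 (q = 3 + 0 = 3)
V(j, d) = d + d²*(3 + j) (V(j, d) = ((3 + j)*d)*d + d = (d*(3 + j))*d + d = d²*(3 + j) + d = d + d²*(3 + j))
(V(-4 - 1*(-5), -1) - 13)*18 = (-(1 + 3*(-1) - (-4 - 1*(-5))) - 13)*18 = (-(1 - 3 - (-4 + 5)) - 13)*18 = (-(1 - 3 - 1*1) - 13)*18 = (-(1 - 3 - 1) - 13)*18 = (-1*(-3) - 13)*18 = (3 - 13)*18 = -10*18 = -180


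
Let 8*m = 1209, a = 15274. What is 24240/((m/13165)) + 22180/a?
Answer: 6498981496470/3077711 ≈ 2.1116e+6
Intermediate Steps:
m = 1209/8 (m = (1/8)*1209 = 1209/8 ≈ 151.13)
24240/((m/13165)) + 22180/a = 24240/(((1209/8)/13165)) + 22180/15274 = 24240/(((1209/8)*(1/13165))) + 22180*(1/15274) = 24240/(1209/105320) + 11090/7637 = 24240*(105320/1209) + 11090/7637 = 850985600/403 + 11090/7637 = 6498981496470/3077711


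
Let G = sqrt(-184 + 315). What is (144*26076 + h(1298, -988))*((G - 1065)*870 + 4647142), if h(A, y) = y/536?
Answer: 936030719165704/67 + 218875578315*sqrt(131)/67 ≈ 1.4008e+13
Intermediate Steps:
h(A, y) = y/536 (h(A, y) = y*(1/536) = y/536)
G = sqrt(131) ≈ 11.446
(144*26076 + h(1298, -988))*((G - 1065)*870 + 4647142) = (144*26076 + (1/536)*(-988))*((sqrt(131) - 1065)*870 + 4647142) = (3754944 - 247/134)*((-1065 + sqrt(131))*870 + 4647142) = 503162249*((-926550 + 870*sqrt(131)) + 4647142)/134 = 503162249*(3720592 + 870*sqrt(131))/134 = 936030719165704/67 + 218875578315*sqrt(131)/67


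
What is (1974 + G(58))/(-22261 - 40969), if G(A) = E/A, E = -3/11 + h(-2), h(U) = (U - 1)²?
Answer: -314877/10085185 ≈ -0.031222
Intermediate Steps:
h(U) = (-1 + U)²
E = 96/11 (E = -3/11 + (-1 - 2)² = -3*1/11 + (-3)² = -3/11 + 9 = 96/11 ≈ 8.7273)
G(A) = 96/(11*A)
(1974 + G(58))/(-22261 - 40969) = (1974 + (96/11)/58)/(-22261 - 40969) = (1974 + (96/11)*(1/58))/(-63230) = (1974 + 48/319)*(-1/63230) = (629754/319)*(-1/63230) = -314877/10085185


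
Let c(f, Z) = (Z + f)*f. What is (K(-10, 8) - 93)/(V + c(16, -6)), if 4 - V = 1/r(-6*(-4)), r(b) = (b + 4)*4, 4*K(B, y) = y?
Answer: -10192/18367 ≈ -0.55491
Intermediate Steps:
K(B, y) = y/4
r(b) = 16 + 4*b (r(b) = (4 + b)*4 = 16 + 4*b)
c(f, Z) = f*(Z + f)
V = 447/112 (V = 4 - 1/(16 + 4*(-6*(-4))) = 4 - 1/(16 + 4*24) = 4 - 1/(16 + 96) = 4 - 1/112 = 447/112 ≈ 3.9911)
(K(-10, 8) - 93)/(V + c(16, -6)) = ((1/4)*8 - 93)/(447/112 + 16*(-6 + 16)) = (2 - 93)/(447/112 + 16*10) = -91/(447/112 + 160) = -91/18367/112 = -91*112/18367 = -10192/18367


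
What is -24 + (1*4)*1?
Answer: -20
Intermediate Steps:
-24 + (1*4)*1 = -24 + 4*1 = -24 + 4 = -20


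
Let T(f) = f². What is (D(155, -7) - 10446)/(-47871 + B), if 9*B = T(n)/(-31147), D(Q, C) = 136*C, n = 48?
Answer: 355013506/1491038293 ≈ 0.23810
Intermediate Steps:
B = -256/31147 (B = (48²/(-31147))/9 = (2304*(-1/31147))/9 = (⅑)*(-2304/31147) = -256/31147 ≈ -0.0082191)
(D(155, -7) - 10446)/(-47871 + B) = (136*(-7) - 10446)/(-47871 - 256/31147) = (-952 - 10446)/(-1491038293/31147) = -11398*(-31147/1491038293) = 355013506/1491038293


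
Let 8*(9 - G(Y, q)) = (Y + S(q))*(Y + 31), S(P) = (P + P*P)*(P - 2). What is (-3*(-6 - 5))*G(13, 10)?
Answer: -323565/2 ≈ -1.6178e+5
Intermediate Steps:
S(P) = (-2 + P)*(P + P²) (S(P) = (P + P²)*(-2 + P) = (-2 + P)*(P + P²))
G(Y, q) = 9 - (31 + Y)*(Y + q*(-2 + q² - q))/8 (G(Y, q) = 9 - (Y + q*(-2 + q² - q))*(Y + 31)/8 = 9 - (Y + q*(-2 + q² - q))*(31 + Y)/8 = 9 - (31 + Y)*(Y + q*(-2 + q² - q))/8)
(-3*(-6 - 5))*G(13, 10) = (-3*(-6 - 5))*(9 - 31/8*13 - ⅛*13² + (31/8)*10*(2 + 10 - 1*10²) + (⅛)*13*10*(2 + 10 - 1*10²)) = (-3*(-11))*(9 - 403/8 - ⅛*169 + (31/8)*10*(2 + 10 - 1*100) + (⅛)*13*10*(2 + 10 - 1*100)) = 33*(9 - 403/8 - 169/8 + (31/8)*10*(2 + 10 - 100) + (⅛)*13*10*(2 + 10 - 100)) = 33*(9 - 403/8 - 169/8 + (31/8)*10*(-88) + (⅛)*13*10*(-88)) = 33*(9 - 403/8 - 169/8 - 3410 - 1430) = 33*(-9805/2) = -323565/2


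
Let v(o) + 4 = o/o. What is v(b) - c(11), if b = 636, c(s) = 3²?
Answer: -12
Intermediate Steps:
c(s) = 9
v(o) = -3 (v(o) = -4 + o/o = -4 + 1 = -3)
v(b) - c(11) = -3 - 1*9 = -3 - 9 = -12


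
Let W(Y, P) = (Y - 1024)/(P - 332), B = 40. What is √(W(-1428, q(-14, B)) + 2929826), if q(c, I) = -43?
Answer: √16480308030/75 ≈ 1711.7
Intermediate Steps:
W(Y, P) = (-1024 + Y)/(-332 + P)
√(W(-1428, q(-14, B)) + 2929826) = √((-1024 - 1428)/(-332 - 43) + 2929826) = √(-2452/(-375) + 2929826) = √(-1/375*(-2452) + 2929826) = √(2452/375 + 2929826) = √(1098687202/375) = √16480308030/75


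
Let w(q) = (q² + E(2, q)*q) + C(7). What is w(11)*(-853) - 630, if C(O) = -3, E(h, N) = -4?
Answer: -63752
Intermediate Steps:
w(q) = -3 + q² - 4*q (w(q) = (q² - 4*q) - 3 = -3 + q² - 4*q)
w(11)*(-853) - 630 = (-3 + 11² - 4*11)*(-853) - 630 = (-3 + 121 - 44)*(-853) - 630 = 74*(-853) - 630 = -63122 - 630 = -63752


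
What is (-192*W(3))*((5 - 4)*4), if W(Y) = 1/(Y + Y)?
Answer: -128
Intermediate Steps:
W(Y) = 1/(2*Y)
(-192*W(3))*((5 - 4)*4) = (-96/3)*((5 - 4)*4) = (-96/3)*(1*4) = -192*⅙*4 = -32*4 = -128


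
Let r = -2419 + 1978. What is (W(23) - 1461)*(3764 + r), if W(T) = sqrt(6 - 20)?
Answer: -4854903 + 3323*I*sqrt(14) ≈ -4.8549e+6 + 12434.0*I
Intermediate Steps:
W(T) = I*sqrt(14) (W(T) = sqrt(-14) = I*sqrt(14))
r = -441
(W(23) - 1461)*(3764 + r) = (I*sqrt(14) - 1461)*(3764 - 441) = (-1461 + I*sqrt(14))*3323 = -4854903 + 3323*I*sqrt(14)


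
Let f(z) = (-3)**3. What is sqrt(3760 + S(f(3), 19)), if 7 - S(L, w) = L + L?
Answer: sqrt(3821) ≈ 61.814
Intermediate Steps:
f(z) = -27
S(L, w) = 7 - 2*L (S(L, w) = 7 - (L + L) = 7 - 2*L)
sqrt(3760 + S(f(3), 19)) = sqrt(3760 + (7 - 2*(-27))) = sqrt(3760 + (7 + 54)) = sqrt(3760 + 61) = sqrt(3821)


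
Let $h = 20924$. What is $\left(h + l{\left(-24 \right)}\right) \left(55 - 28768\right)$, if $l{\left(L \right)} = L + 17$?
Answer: $-600589821$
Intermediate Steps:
$l{\left(L \right)} = 17 + L$
$\left(h + l{\left(-24 \right)}\right) \left(55 - 28768\right) = \left(20924 + \left(17 - 24\right)\right) \left(55 - 28768\right) = \left(20924 - 7\right) \left(-28713\right) = 20917 \left(-28713\right) = -600589821$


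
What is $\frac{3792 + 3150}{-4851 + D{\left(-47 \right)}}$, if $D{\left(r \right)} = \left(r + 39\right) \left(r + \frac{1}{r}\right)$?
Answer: $- \frac{326274}{210317} \approx -1.5513$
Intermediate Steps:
$D{\left(r \right)} = \left(39 + r\right) \left(r + \frac{1}{r}\right)$
$\frac{3792 + 3150}{-4851 + D{\left(-47 \right)}} = \frac{3792 + 3150}{-4851 + \left(1 + \left(-47\right)^{2} + 39 \left(-47\right) + \frac{39}{-47}\right)} = \frac{6942}{-4851 + \left(1 + 2209 - 1833 + 39 \left(- \frac{1}{47}\right)\right)} = \frac{6942}{-4851 + \left(1 + 2209 - 1833 - \frac{39}{47}\right)} = \frac{6942}{-4851 + \frac{17680}{47}} = \frac{6942}{- \frac{210317}{47}} = 6942 \left(- \frac{47}{210317}\right) = - \frac{326274}{210317}$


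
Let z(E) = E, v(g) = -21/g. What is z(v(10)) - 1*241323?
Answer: -2413251/10 ≈ -2.4133e+5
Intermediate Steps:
z(v(10)) - 1*241323 = -21/10 - 1*241323 = -21*⅒ - 241323 = -21/10 - 241323 = -2413251/10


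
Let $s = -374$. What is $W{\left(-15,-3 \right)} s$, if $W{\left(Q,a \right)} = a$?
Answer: $1122$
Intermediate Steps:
$W{\left(-15,-3 \right)} s = \left(-3\right) \left(-374\right) = 1122$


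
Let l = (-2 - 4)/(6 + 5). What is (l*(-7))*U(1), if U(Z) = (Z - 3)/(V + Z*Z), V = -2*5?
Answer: 28/33 ≈ 0.84848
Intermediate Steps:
V = -10
l = -6/11 ≈ -0.54545
U(Z) = (-3 + Z)/(-10 + Z**2) (U(Z) = (Z - 3)/(-10 + Z*Z) = (-3 + Z)/(-10 + Z**2))
(l*(-7))*U(1) = (-6/11*(-7))*((-3 + 1)/(-10 + 1**2)) = 42*(-2/(-10 + 1))/11 = 42*(-2/(-9))/11 = 42*(-1/9*(-2))/11 = (42/11)*(2/9) = 28/33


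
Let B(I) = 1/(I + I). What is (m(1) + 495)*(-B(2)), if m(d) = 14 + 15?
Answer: -131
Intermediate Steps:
B(I) = 1/(2*I)
m(d) = 29
(m(1) + 495)*(-B(2)) = (29 + 495)*(-1/(2*2)) = 524*(-1/(2*2)) = 524*(-1*¼) = 524*(-¼) = -131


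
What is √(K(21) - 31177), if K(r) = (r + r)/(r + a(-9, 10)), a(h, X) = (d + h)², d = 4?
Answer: 5*I*√659686/23 ≈ 176.57*I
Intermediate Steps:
a(h, X) = (4 + h)²
K(r) = 2*r/(25 + r) (K(r) = (r + r)/(r + (4 - 9)²) = (2*r)/(r + (-5)²) = (2*r)/(r + 25) = (2*r)/(25 + r) = 2*r/(25 + r))
√(K(21) - 31177) = √(2*21/(25 + 21) - 31177) = √(2*21/46 - 31177) = √(2*21*(1/46) - 31177) = √(21/23 - 31177) = √(-717050/23) = 5*I*√659686/23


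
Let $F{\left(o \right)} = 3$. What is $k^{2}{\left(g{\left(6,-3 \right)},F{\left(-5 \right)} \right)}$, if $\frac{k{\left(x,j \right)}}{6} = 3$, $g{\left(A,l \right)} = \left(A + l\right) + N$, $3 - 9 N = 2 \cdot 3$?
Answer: $324$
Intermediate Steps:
$N = - \frac{1}{3}$ ($N = \frac{1}{3} - \frac{2 \cdot 3}{9} = \frac{1}{3} - \frac{2}{3} = - \frac{1}{3} \approx -0.33333$)
$g{\left(A,l \right)} = - \frac{1}{3} + A + l$ ($g{\left(A,l \right)} = \left(A + l\right) - \frac{1}{3} = - \frac{1}{3} + A + l$)
$k{\left(x,j \right)} = 18$ ($k{\left(x,j \right)} = 6 \cdot 3 = 18$)
$k^{2}{\left(g{\left(6,-3 \right)},F{\left(-5 \right)} \right)} = 18^{2} = 324$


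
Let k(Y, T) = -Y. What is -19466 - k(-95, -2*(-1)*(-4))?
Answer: -19561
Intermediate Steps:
-19466 - k(-95, -2*(-1)*(-4)) = -19466 - (-1)*(-95) = -19466 - 1*95 = -19466 - 95 = -19561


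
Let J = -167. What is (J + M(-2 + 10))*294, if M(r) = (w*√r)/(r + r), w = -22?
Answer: -49098 - 1617*√2/2 ≈ -50241.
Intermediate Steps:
M(r) = -11/√r (M(r) = (-22*√r)/(r + r) = (-22*√r)/((2*r)) = (-22*√r)*(1/(2*r)) = -11/√r)
(J + M(-2 + 10))*294 = (-167 - 11/√(-2 + 10))*294 = (-167 - 11*√2/4)*294 = -49098 - 1617*√2/2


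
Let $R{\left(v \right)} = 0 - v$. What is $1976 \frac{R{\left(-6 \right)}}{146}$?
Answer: $\frac{5928}{73} \approx 81.205$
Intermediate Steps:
$R{\left(v \right)} = - v$
$1976 \frac{R{\left(-6 \right)}}{146} = 1976 \frac{\left(-1\right) \left(-6\right)}{146} = 1976 \cdot 6 \cdot \frac{1}{146} = 1976 \cdot \frac{3}{73} = \frac{5928}{73}$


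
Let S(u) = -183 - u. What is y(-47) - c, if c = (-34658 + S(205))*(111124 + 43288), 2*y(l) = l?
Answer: 10823045857/2 ≈ 5.4115e+9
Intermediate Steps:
y(l) = l/2
c = -5411522952 (c = (-34658 + (-183 - 1*205))*(111124 + 43288) = (-34658 + (-183 - 205))*154412 = (-34658 - 388)*154412 = -35046*154412 = -5411522952)
y(-47) - c = (½)*(-47) - 1*(-5411522952) = -47/2 + 5411522952 = 10823045857/2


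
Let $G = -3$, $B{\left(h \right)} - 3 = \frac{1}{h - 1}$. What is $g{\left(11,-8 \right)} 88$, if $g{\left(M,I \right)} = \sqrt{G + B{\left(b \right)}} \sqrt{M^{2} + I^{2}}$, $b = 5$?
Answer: $44 \sqrt{185} \approx 598.46$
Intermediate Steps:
$B{\left(h \right)} = 3 + \frac{1}{-1 + h}$ ($B{\left(h \right)} = 3 + \frac{1}{h - 1} = 3 + \frac{1}{-1 + h}$)
$g{\left(M,I \right)} = \frac{\sqrt{I^{2} + M^{2}}}{2}$ ($g{\left(M,I \right)} = \sqrt{-3 + \frac{-2 + 3 \cdot 5}{-1 + 5}} \sqrt{M^{2} + I^{2}} = \sqrt{-3 + \frac{-2 + 15}{4}} \sqrt{I^{2} + M^{2}} = \sqrt{-3 + \frac{1}{4} \cdot 13} \sqrt{I^{2} + M^{2}} = \sqrt{-3 + \frac{13}{4}} \sqrt{I^{2} + M^{2}} = \frac{\sqrt{I^{2} + M^{2}}}{2}$)
$g{\left(11,-8 \right)} 88 = \frac{\sqrt{\left(-8\right)^{2} + 11^{2}}}{2} \cdot 88 = \frac{\sqrt{64 + 121}}{2} \cdot 88 = \frac{\sqrt{185}}{2} \cdot 88 = 44 \sqrt{185}$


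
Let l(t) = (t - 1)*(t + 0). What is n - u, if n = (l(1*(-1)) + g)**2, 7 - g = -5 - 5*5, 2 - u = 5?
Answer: 1524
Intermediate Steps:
l(t) = t*(-1 + t) (l(t) = (-1 + t)*t = t*(-1 + t))
u = -3 (u = 2 - 1*5 = 2 - 5 = -3)
g = 37 (g = 7 - (-5 - 5*5) = 7 - (-5 - 25) = 7 - 1*(-30) = 7 + 30 = 37)
n = 1521 (n = ((1*(-1))*(-1 + 1*(-1)) + 37)**2 = (-(-1 - 1) + 37)**2 = (-1*(-2) + 37)**2 = (2 + 37)**2 = 39**2 = 1521)
n - u = 1521 - 1*(-3) = 1521 + 3 = 1524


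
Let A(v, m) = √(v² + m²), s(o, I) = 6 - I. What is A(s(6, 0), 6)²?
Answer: 72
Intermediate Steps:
A(v, m) = √(m² + v²)
A(s(6, 0), 6)² = (√(6² + (6 - 1*0)²))² = (√(36 + (6 + 0)²))² = (√(36 + 6²))² = (√(36 + 36))² = (√72)² = (6*√2)² = 72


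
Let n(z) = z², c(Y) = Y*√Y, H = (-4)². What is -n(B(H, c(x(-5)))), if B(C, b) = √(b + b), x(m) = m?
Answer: 10*I*√5 ≈ 22.361*I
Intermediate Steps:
H = 16
c(Y) = Y^(3/2)
B(C, b) = √2*√b (B(C, b) = √(2*b) = √2*√b)
-n(B(H, c(x(-5)))) = -(√2*√((-5)^(3/2)))² = -(√2*√(-5*I*√5))² = -(√2*(5^(¾)*√(-I)))² = -(√2*5^(¾)*√(-I))² = -(-10)*I*√5 = 10*I*√5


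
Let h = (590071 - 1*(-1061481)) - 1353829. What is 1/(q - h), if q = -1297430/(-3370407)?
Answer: -3370407/1003446385831 ≈ -3.3588e-6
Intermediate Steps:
h = 297723 (h = (590071 + 1061481) - 1353829 = 1651552 - 1353829 = 297723)
q = 1297430/3370407 (q = -1297430*(-1/3370407) = 1297430/3370407 ≈ 0.38495)
1/(q - h) = 1/(1297430/3370407 - 1*297723) = 1/(1297430/3370407 - 297723) = 1/(-1003446385831/3370407) = -3370407/1003446385831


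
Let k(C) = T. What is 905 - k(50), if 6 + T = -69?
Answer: 980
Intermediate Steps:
T = -75 (T = -6 - 69 = -75)
k(C) = -75
905 - k(50) = 905 - 1*(-75) = 905 + 75 = 980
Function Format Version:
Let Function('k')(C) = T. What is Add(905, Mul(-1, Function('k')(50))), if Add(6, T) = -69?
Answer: 980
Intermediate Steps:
T = -75 (T = Add(-6, -69) = -75)
Function('k')(C) = -75
Add(905, Mul(-1, Function('k')(50))) = Add(905, Mul(-1, -75)) = Add(905, 75) = 980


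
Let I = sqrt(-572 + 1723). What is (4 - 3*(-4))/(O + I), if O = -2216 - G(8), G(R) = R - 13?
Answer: -17688/2443685 - 8*sqrt(1151)/2443685 ≈ -0.0073493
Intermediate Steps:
I = sqrt(1151) ≈ 33.926
G(R) = -13 + R
O = -2211 (O = -2216 - (-13 + 8) = -2216 - 1*(-5) = -2216 + 5 = -2211)
(4 - 3*(-4))/(O + I) = (4 - 3*(-4))/(-2211 + sqrt(1151)) = (4 + 12)/(-2211 + sqrt(1151)) = 16/(-2211 + sqrt(1151))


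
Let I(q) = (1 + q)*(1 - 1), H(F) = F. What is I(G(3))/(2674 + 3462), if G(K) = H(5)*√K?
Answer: 0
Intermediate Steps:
G(K) = 5*√K
I(q) = 0 (I(q) = (1 + q)*0 = 0)
I(G(3))/(2674 + 3462) = 0/(2674 + 3462) = 0/6136 = 0*(1/6136) = 0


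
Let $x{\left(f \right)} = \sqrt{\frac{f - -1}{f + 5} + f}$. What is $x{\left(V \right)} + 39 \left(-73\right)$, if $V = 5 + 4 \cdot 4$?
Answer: $-2847 + \frac{2 \sqrt{923}}{13} \approx -2842.3$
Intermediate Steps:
$V = 21$ ($V = 5 + 16 = 21$)
$x{\left(f \right)} = \sqrt{f + \frac{1 + f}{5 + f}}$ ($x{\left(f \right)} = \sqrt{\frac{f + \left(-1 + 2\right)}{5 + f} + f} = \sqrt{\frac{f + 1}{5 + f} + f} = \sqrt{\frac{1 + f}{5 + f} + f} = \sqrt{f + \frac{1 + f}{5 + f}}$)
$x{\left(V \right)} + 39 \left(-73\right) = \sqrt{\frac{1 + 21 + 21 \left(5 + 21\right)}{5 + 21}} + 39 \left(-73\right) = \sqrt{\frac{1 + 21 + 21 \cdot 26}{26}} - 2847 = \sqrt{\frac{1 + 21 + 546}{26}} - 2847 = \sqrt{\frac{1}{26} \cdot 568} - 2847 = \sqrt{\frac{284}{13}} - 2847 = \frac{2 \sqrt{923}}{13} - 2847 = -2847 + \frac{2 \sqrt{923}}{13}$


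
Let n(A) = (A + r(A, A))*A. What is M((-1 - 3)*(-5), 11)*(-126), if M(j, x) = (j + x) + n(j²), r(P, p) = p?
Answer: -40323906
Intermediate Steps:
n(A) = 2*A² (n(A) = (A + A)*A = (2*A)*A = 2*A²)
M(j, x) = j + x + 2*j⁴ (M(j, x) = (j + x) + 2*(j²)² = (j + x) + 2*j⁴ = j + x + 2*j⁴)
M((-1 - 3)*(-5), 11)*(-126) = ((-1 - 3)*(-5) + 11 + 2*((-1 - 3)*(-5))⁴)*(-126) = (-4*(-5) + 11 + 2*(-4*(-5))⁴)*(-126) = (20 + 11 + 2*20⁴)*(-126) = (20 + 11 + 2*160000)*(-126) = (20 + 11 + 320000)*(-126) = 320031*(-126) = -40323906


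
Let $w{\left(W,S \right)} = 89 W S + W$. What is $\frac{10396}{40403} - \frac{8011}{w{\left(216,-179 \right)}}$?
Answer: $\frac{36095056913}{139021874640} \approx 0.25964$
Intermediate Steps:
$w{\left(W,S \right)} = W + 89 S W$ ($w{\left(W,S \right)} = 89 S W + W = W + 89 S W$)
$\frac{10396}{40403} - \frac{8011}{w{\left(216,-179 \right)}} = \frac{10396}{40403} - \frac{8011}{216 \left(1 + 89 \left(-179\right)\right)} = 10396 \cdot \frac{1}{40403} - \frac{8011}{216 \left(1 - 15931\right)} = \frac{10396}{40403} - \frac{8011}{216 \left(-15930\right)} = \frac{10396}{40403} - \frac{8011}{-3440880} = \frac{10396}{40403} - - \frac{8011}{3440880} = \frac{10396}{40403} + \frac{8011}{3440880} = \frac{36095056913}{139021874640}$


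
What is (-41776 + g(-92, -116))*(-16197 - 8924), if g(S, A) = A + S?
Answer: 1054680064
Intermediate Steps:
(-41776 + g(-92, -116))*(-16197 - 8924) = (-41776 + (-116 - 92))*(-16197 - 8924) = (-41776 - 208)*(-25121) = -41984*(-25121) = 1054680064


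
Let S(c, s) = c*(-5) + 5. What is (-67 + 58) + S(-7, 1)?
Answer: 31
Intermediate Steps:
S(c, s) = 5 - 5*c (S(c, s) = -5*c + 5 = 5 - 5*c)
(-67 + 58) + S(-7, 1) = (-67 + 58) + (5 - 5*(-7)) = -9 + (5 + 35) = -9 + 40 = 31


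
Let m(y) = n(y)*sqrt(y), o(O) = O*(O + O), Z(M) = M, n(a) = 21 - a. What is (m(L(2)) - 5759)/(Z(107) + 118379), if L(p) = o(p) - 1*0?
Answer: -5759/118486 + 13*sqrt(2)/59243 ≈ -0.048295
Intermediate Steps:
o(O) = 2*O**2 (o(O) = O*(2*O) = 2*O**2)
L(p) = 2*p**2 (L(p) = 2*p**2 - 1*0 = 2*p**2 + 0 = 2*p**2)
m(y) = sqrt(y)*(21 - y) (m(y) = (21 - y)*sqrt(y) = sqrt(y)*(21 - y))
(m(L(2)) - 5759)/(Z(107) + 118379) = (sqrt(2*2**2)*(21 - 2*2**2) - 5759)/(107 + 118379) = (sqrt(2*4)*(21 - 2*4) - 5759)/118486 = (sqrt(8)*(21 - 1*8) - 5759)*(1/118486) = ((2*sqrt(2))*(21 - 8) - 5759)*(1/118486) = ((2*sqrt(2))*13 - 5759)*(1/118486) = (26*sqrt(2) - 5759)*(1/118486) = (-5759 + 26*sqrt(2))*(1/118486) = -5759/118486 + 13*sqrt(2)/59243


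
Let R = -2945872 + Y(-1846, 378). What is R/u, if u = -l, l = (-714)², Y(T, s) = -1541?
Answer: 140353/24276 ≈ 5.7816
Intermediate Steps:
l = 509796
u = -509796 (u = -1*509796 = -509796)
R = -2947413 (R = -2945872 - 1541 = -2947413)
R/u = -2947413/(-509796) = -2947413*(-1/509796) = 140353/24276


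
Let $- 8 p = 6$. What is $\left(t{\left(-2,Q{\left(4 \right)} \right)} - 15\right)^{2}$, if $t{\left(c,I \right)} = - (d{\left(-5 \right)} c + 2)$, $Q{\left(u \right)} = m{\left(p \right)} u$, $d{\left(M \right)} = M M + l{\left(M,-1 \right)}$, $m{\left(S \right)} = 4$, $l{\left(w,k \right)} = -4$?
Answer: $625$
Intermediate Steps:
$p = - \frac{3}{4}$ ($p = \left(- \frac{1}{8}\right) 6 = - \frac{3}{4} \approx -0.75$)
$d{\left(M \right)} = -4 + M^{2}$ ($d{\left(M \right)} = M M - 4 = M^{2} - 4 = -4 + M^{2}$)
$Q{\left(u \right)} = 4 u$
$t{\left(c,I \right)} = -2 - 21 c$ ($t{\left(c,I \right)} = - (\left(-4 + \left(-5\right)^{2}\right) c + 2) = - (\left(-4 + 25\right) c + 2) = - (21 c + 2) = - (2 + 21 c) = -2 - 21 c$)
$\left(t{\left(-2,Q{\left(4 \right)} \right)} - 15\right)^{2} = \left(\left(-2 - -42\right) - 15\right)^{2} = \left(\left(-2 + 42\right) - 15\right)^{2} = \left(40 - 15\right)^{2} = 25^{2} = 625$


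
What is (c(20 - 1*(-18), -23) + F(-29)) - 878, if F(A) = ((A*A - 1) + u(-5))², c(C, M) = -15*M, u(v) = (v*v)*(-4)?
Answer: 547067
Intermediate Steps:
u(v) = -4*v² (u(v) = v²*(-4) = -4*v²)
F(A) = (-101 + A²)² (F(A) = ((A*A - 1) - 4*(-5)²)² = ((A² - 1) - 4*25)² = ((-1 + A²) - 100)² = (-101 + A²)²)
(c(20 - 1*(-18), -23) + F(-29)) - 878 = (-15*(-23) + (101 - 1*(-29)²)²) - 878 = (345 + (101 - 1*841)²) - 878 = (345 + (101 - 841)²) - 878 = (345 + (-740)²) - 878 = (345 + 547600) - 878 = 547945 - 878 = 547067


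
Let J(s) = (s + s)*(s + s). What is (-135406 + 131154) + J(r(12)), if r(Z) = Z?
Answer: -3676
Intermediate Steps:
J(s) = 4*s**2 (J(s) = (2*s)*(2*s) = 4*s**2)
(-135406 + 131154) + J(r(12)) = (-135406 + 131154) + 4*12**2 = -4252 + 4*144 = -4252 + 576 = -3676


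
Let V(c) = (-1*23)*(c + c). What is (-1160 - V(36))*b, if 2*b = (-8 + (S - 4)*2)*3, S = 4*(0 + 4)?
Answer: 11904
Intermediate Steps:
V(c) = -46*c
S = 16 (S = 4*4 = 16)
b = 24 (b = ((-8 + (16 - 4)*2)*3)/2 = ((-8 + 12*2)*3)/2 = ((-8 + 24)*3)/2 = (16*3)/2 = (½)*48 = 24)
(-1160 - V(36))*b = (-1160 - (-46)*36)*24 = (-1160 - 1*(-1656))*24 = (-1160 + 1656)*24 = 496*24 = 11904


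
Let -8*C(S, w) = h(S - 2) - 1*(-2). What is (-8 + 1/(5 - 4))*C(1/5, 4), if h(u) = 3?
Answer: 35/8 ≈ 4.3750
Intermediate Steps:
C(S, w) = -5/8 (C(S, w) = -(3 - 1*(-2))/8 = -(3 + 2)/8 = -1/8*5 = -5/8)
(-8 + 1/(5 - 4))*C(1/5, 4) = (-8 + 1/(5 - 4))*(-5/8) = (-8 + 1/1)*(-5/8) = (-8 + 1)*(-5/8) = -7*(-5/8) = 35/8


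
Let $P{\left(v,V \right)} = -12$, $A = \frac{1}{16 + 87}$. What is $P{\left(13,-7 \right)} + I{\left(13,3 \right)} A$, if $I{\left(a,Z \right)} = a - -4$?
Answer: $- \frac{1219}{103} \approx -11.835$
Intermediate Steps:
$A = \frac{1}{103} \approx 0.0097087$
$I{\left(a,Z \right)} = 4 + a$ ($I{\left(a,Z \right)} = a + 4 = 4 + a$)
$P{\left(13,-7 \right)} + I{\left(13,3 \right)} A = -12 + \left(4 + 13\right) \frac{1}{103} = -12 + 17 \cdot \frac{1}{103} = -12 + \frac{17}{103} = - \frac{1219}{103}$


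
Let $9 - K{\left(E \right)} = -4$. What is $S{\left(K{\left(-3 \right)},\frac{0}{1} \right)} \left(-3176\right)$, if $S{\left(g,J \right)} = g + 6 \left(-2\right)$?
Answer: $-3176$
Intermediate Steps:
$K{\left(E \right)} = 13$ ($K{\left(E \right)} = 9 - -4 = 9 + 4 = 13$)
$S{\left(g,J \right)} = -12 + g$ ($S{\left(g,J \right)} = g - 12 = -12 + g$)
$S{\left(K{\left(-3 \right)},\frac{0}{1} \right)} \left(-3176\right) = \left(-12 + 13\right) \left(-3176\right) = 1 \left(-3176\right) = -3176$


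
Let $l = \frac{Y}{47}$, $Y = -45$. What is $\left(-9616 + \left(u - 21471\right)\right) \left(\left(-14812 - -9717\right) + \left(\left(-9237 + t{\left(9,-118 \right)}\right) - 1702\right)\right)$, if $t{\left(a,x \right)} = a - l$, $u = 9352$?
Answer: $\frac{16369280550}{47} \approx 3.4828 \cdot 10^{8}$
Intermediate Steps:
$l = - \frac{45}{47} \approx -0.95745$
$t{\left(a,x \right)} = \frac{45}{47} + a$ ($t{\left(a,x \right)} = a - - \frac{45}{47} = a + \frac{45}{47} = \frac{45}{47} + a$)
$\left(-9616 + \left(u - 21471\right)\right) \left(\left(-14812 - -9717\right) + \left(\left(-9237 + t{\left(9,-118 \right)}\right) - 1702\right)\right) = \left(-9616 + \left(9352 - 21471\right)\right) \left(\left(-14812 - -9717\right) + \left(\left(-9237 + \left(\frac{45}{47} + 9\right)\right) - 1702\right)\right) = \left(-9616 + \left(9352 - 21471\right)\right) \left(\left(-14812 + 9717\right) + \left(\left(-9237 + \frac{468}{47}\right) - 1702\right)\right) = \left(-9616 - 12119\right) \left(-5095 - \frac{513665}{47}\right) = - 21735 \left(-5095 - \frac{513665}{47}\right) = \left(-21735\right) \left(- \frac{753130}{47}\right) = \frac{16369280550}{47}$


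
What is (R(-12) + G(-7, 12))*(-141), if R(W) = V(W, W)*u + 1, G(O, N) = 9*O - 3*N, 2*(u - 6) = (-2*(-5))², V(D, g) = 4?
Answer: -17766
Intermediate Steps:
u = 56 (u = 6 + (-2*(-5))²/2 = 6 + (½)*10² = 6 + (½)*100 = 6 + 50 = 56)
G(O, N) = -3*N + 9*O
R(W) = 225 (R(W) = 4*56 + 1 = 224 + 1 = 225)
(R(-12) + G(-7, 12))*(-141) = (225 + (-3*12 + 9*(-7)))*(-141) = (225 + (-36 - 63))*(-141) = (225 - 99)*(-141) = 126*(-141) = -17766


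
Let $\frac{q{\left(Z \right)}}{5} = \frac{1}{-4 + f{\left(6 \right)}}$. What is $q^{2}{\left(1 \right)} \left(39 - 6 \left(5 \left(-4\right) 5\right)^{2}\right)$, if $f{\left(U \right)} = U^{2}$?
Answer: $- \frac{1499025}{1024} \approx -1463.9$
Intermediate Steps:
$q{\left(Z \right)} = \frac{5}{32}$ ($q{\left(Z \right)} = \frac{5}{-4 + 6^{2}} = \frac{5}{-4 + 36} = \frac{5}{32}$)
$q^{2}{\left(1 \right)} \left(39 - 6 \left(5 \left(-4\right) 5\right)^{2}\right) = \left(\frac{5}{32}\right)^{2} \left(39 - 6 \left(5 \left(-4\right) 5\right)^{2}\right) = \frac{25 \left(39 - 6 \left(\left(-20\right) 5\right)^{2}\right)}{1024} = \frac{25 \left(39 - 6 \left(-100\right)^{2}\right)}{1024} = \frac{25 \left(39 - 60000\right)}{1024} = \frac{25}{1024} \left(-59961\right) = - \frac{1499025}{1024}$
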